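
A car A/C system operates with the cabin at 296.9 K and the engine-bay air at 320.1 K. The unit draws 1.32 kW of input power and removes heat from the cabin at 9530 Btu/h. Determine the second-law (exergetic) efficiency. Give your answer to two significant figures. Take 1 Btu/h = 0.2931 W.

0.17

Converting, Q̇_C = 9530 Btu/h = 2.793 kW, so COP_actual = Q̇_C/Ẇ = 2.793/1.320 = 2.116.
The reservoir spacing is ΔT = 320.1 − 296.9 = 23.20 K.
COP_Carnot = T_C/ΔT = 296.90/23.20 = 12.80.
η_II = COP_actual/COP_Carnot = 2.116/12.80 = 0.1654.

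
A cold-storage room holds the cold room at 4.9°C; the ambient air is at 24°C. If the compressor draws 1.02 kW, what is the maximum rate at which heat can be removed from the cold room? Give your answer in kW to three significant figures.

In absolute terms T_C = 278.05 K and T_H = 297.15 K, so ΔT = 19.10 K.
COP_Carnot = T_C/ΔT = 278.05/19.10 = 14.56.
Q̇_max = COP_Carnot × Ẇ = 14.56 × 1.020 kW = 14.85 kW.

14.8 kW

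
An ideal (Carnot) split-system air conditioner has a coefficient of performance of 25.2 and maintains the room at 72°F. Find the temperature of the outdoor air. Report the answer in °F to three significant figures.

93.1 °F

COP_R = T_C/(T_H − T_C) gives T_H − T_C = T_C/COP.
With T_C = 295.37 K, T_H = 295.37 × (1 + 1/25.2) = 307.09 K.
Converting, 307.09 K = 93.10°F.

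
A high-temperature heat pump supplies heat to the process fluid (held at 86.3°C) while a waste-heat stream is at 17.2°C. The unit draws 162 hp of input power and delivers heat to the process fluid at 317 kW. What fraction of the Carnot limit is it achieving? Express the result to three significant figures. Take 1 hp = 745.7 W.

0.504

Converting, Q̇_H = 317.0 kW = 425.1 hp, so COP_actual = Q̇_H/Ẇ = 425.1/162.0 = 2.624.
In absolute terms T_C = 290.35 K and T_H = 359.45 K, so ΔT = 69.10 K.
COP_Carnot = T_H/ΔT = 359.45/69.10 = 5.202.
η_II = COP_actual/COP_Carnot = 2.624/5.202 = 0.5045.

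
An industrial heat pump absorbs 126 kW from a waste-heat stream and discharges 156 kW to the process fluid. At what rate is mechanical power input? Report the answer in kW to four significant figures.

30.00 kW

For a cyclic device the first law requires Q̇_H = Q̇_C + Ẇ.
Ẇ = Q̇_H − Q̇_C = 30.00 kW.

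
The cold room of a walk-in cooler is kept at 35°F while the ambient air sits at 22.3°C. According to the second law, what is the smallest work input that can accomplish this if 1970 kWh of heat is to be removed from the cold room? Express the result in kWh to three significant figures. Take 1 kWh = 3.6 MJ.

In absolute terms T_C = 274.82 K and T_H = 295.45 K, so ΔT = 20.63 K.
The reversible limit is COP_R = T_C/ΔT = 13.32, so W_min = Q_C/COP = Q_C·ΔT/T_C.
W_min = 1970 × 20.63/274.82 = 147.9 kWh.

148 kWh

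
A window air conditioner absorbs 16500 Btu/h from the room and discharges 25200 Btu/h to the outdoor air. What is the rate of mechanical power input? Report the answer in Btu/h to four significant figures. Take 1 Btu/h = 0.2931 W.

8700 Btu/h

For a cyclic device the first law requires Q̇_H = Q̇_C + Ẇ.
Ẇ = Q̇_H − Q̇_C = 8700 Btu/h.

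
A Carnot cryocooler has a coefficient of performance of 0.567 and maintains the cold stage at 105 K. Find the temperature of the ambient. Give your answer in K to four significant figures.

290.2 K

COP_R = T_C/(T_H − T_C) gives T_H − T_C = T_C/COP.
With T_C = 105.00 K, T_H = 105.00 × (1 + 1/0.567) = 290.19 K.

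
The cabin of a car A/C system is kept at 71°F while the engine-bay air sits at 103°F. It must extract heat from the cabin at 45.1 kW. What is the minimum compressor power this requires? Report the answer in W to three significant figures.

In absolute terms T_C = 294.82 K and T_H = 312.59 K, so ΔT = 17.78 K.
COP_Carnot = T_C/ΔT = 294.82/17.78 = 16.58.
Ẇ_min = Q̇/COP_Carnot = 45.10/16.58 = 2.720 kW = 2720 W.

2720 W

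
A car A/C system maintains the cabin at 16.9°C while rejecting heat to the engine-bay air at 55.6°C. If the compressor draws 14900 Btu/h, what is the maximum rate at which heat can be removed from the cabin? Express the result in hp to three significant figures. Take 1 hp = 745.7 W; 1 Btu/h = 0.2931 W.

In absolute terms T_C = 290.05 K and T_H = 328.75 K, so ΔT = 38.70 K.
COP_Carnot = T_C/ΔT = 290.05/38.70 = 7.495.
Q̇_max = COP_Carnot × Ẇ = 7.495 × 14900 Btu/h = 111700 Btu/h = 43.89 hp.

43.9 hp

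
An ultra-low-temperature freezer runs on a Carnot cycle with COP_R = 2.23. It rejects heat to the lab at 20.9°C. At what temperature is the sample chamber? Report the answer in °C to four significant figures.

For a Carnot refrigerator COP_R = T_C/(T_H − T_C), so T_C = COP·T_H/(1 + COP).
With T_H = 294.05 K, T_C = 2.23 × 294.05/3.230 = 203.01 K.
Converting, 203.01 K = -70.14°C.

-70.14 °C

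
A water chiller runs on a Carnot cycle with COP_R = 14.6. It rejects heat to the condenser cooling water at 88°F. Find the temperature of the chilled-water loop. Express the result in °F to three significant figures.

For a Carnot refrigerator COP_R = T_C/(T_H − T_C), so T_C = COP·T_H/(1 + COP).
With T_H = 304.26 K, T_C = 14.6 × 304.26/15.60 = 284.76 K.
Converting, 284.76 K = 52.89°F.

52.9 °F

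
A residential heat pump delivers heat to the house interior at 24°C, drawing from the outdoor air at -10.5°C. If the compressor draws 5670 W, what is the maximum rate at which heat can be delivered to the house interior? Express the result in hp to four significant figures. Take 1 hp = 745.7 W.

65.49 hp

In absolute terms T_C = 262.65 K and T_H = 297.15 K, so ΔT = 34.50 K.
COP_Carnot = T_H/ΔT = 297.15/34.50 = 8.613.
Q̇_max = COP_Carnot × Ẇ = 8.613 × 5670 W = 48840 W = 65.49 hp.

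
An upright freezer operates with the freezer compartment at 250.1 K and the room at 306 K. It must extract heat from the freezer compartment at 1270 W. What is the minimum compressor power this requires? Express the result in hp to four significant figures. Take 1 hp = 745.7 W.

0.3807 hp

The reservoir spacing is ΔT = 306 − 250.1 = 55.90 K.
COP_Carnot = T_C/ΔT = 250.10/55.90 = 4.474.
Ẇ_min = Q̇/COP_Carnot = 1270/4.474 = 283.9 W = 0.3807 hp.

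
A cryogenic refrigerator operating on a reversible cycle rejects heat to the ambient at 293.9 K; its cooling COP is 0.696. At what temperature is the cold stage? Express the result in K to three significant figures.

121 K

For a Carnot refrigerator COP_R = T_C/(T_H − T_C), so T_C = COP·T_H/(1 + COP).
With T_H = 293.90 K, T_C = 0.696 × 293.90/1.696 = 120.61 K.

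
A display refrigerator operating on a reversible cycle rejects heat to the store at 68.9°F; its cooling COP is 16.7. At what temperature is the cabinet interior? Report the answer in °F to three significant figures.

For a Carnot refrigerator COP_R = T_C/(T_H − T_C), so T_C = COP·T_H/(1 + COP).
With T_H = 293.65 K, T_C = 16.7 × 293.65/17.70 = 277.06 K.
Converting, 277.06 K = 39.04°F.

39.0 °F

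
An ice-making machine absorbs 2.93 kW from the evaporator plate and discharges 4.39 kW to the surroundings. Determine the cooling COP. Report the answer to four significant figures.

2.007

The first law gives Q̇_H = Q̇_C + Ẇ, so the three rates are Q̇_C = 2.930, Q̇_H = 4.390, Ẇ = 1.460 kW.
COP_R = Q̇_C/Ẇ = 2.930/1.460 = 2.007.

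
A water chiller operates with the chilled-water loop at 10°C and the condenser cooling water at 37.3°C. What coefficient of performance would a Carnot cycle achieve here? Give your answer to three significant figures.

10.4

In absolute terms T_C = 283.15 K and T_H = 310.45 K, so ΔT = 27.30 K.
For a reversible cycle, COP_Carnot = T_C/ΔT = 283.15/27.30 = 10.37.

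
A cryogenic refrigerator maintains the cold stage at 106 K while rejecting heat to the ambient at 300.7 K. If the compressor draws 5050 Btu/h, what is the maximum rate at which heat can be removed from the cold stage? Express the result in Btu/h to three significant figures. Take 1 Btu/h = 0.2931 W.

2750 Btu/h

The reservoir spacing is ΔT = 300.7 − 106 = 194.7 K.
COP_Carnot = T_C/ΔT = 106.00/194.7 = 0.5444.
Q̇_max = COP_Carnot × Ẇ = 0.5444 × 5050 Btu/h = 2749 Btu/h.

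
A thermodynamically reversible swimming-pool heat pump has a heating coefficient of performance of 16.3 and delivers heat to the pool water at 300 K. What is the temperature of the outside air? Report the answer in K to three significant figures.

COP_HP = T_H/(T_H − T_C) gives T_H − T_C = T_H/COP.
With T_H = 300.00 K, T_C = 300.00 × (1 − 1/16.3) = 281.60 K.

282 K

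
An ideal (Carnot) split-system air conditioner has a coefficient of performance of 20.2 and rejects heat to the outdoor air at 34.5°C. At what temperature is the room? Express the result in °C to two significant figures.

20 °C

For a Carnot refrigerator COP_R = T_C/(T_H − T_C), so T_C = COP·T_H/(1 + COP).
With T_H = 307.65 K, T_C = 20.2 × 307.65/21.20 = 293.14 K.
Converting, 293.14 K = 19.99°C.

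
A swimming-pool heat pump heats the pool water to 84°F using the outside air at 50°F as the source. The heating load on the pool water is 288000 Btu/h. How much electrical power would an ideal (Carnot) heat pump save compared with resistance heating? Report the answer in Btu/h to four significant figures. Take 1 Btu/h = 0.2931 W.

In absolute terms T_C = 283.15 K and T_H = 302.04 K, so ΔT = 18.89 K.
COP_Carnot = T_H/ΔT = 302.04/18.89 = 15.99.
Resistance heating needs Ẇ_res = Q̇_H = 288000 Btu/h; the reversible heat pump needs only Ẇ_hp = Q̇_H/COP = 18010 Btu/h.
Saving = 288000 − 18010 = 270000 Btu/h.

270000 Btu/h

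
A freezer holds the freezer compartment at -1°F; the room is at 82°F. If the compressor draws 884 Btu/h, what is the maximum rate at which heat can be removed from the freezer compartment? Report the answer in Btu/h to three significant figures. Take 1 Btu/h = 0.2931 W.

In absolute terms T_C = 254.82 K and T_H = 300.93 K, so ΔT = 46.11 K.
COP_Carnot = T_C/ΔT = 254.82/46.11 = 5.526.
Q̇_max = COP_Carnot × Ẇ = 5.526 × 884.0 Btu/h = 4885 Btu/h.

4890 Btu/h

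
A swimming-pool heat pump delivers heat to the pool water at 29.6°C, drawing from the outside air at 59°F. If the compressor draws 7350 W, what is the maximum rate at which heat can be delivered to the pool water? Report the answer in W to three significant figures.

In absolute terms T_C = 288.15 K and T_H = 302.75 K, so ΔT = 14.60 K.
COP_Carnot = T_H/ΔT = 302.75/14.60 = 20.74.
Q̇_max = COP_Carnot × Ẇ = 20.74 × 7350 W = 152400 W.

152000 W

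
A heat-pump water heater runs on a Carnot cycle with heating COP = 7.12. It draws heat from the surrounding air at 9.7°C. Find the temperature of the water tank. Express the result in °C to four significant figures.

55.92 °C

COP_HP = T_H/(T_H − T_C) rearranges to T_H = COP·T_C/(COP − 1).
With T_C = 282.85 K, T_H = 7.12 × 282.85/6.120 = 329.07 K.
Converting, 329.07 K = 55.92°C.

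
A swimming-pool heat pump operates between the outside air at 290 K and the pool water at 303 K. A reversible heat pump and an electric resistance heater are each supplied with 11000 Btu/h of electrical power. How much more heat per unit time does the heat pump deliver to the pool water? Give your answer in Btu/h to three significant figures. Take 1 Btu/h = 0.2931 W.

The reservoir spacing is ΔT = 303 − 290 = 13.00 K.
COP_Carnot = T_H/ΔT = 303.00/13.00 = 23.31.
The heat pump delivers Q̇_H = COP × Ẇ = 256400 Btu/h; the resistance heater delivers Ẇ = 11000 Btu/h.
Extra = (COP − 1)·Ẇ = 245400 Btu/h.

245000 Btu/h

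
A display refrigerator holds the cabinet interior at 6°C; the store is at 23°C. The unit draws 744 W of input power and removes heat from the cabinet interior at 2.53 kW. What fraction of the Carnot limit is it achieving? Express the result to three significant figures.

0.207

Converting, Q̇_C = 2.530 kW = 2530 W, so COP_actual = Q̇_C/Ẇ = 2530/744.0 = 3.401.
In absolute terms T_C = 279.15 K and T_H = 296.15 K, so ΔT = 17.00 K.
COP_Carnot = T_C/ΔT = 279.15/17.00 = 16.42.
η_II = COP_actual/COP_Carnot = 3.401/16.42 = 0.2071.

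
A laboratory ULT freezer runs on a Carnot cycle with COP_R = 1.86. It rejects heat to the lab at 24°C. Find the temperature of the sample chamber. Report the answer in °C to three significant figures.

-79.9 °C

For a Carnot refrigerator COP_R = T_C/(T_H − T_C), so T_C = COP·T_H/(1 + COP).
With T_H = 297.15 K, T_C = 1.86 × 297.15/2.860 = 193.25 K.
Converting, 193.25 K = -79.90°C.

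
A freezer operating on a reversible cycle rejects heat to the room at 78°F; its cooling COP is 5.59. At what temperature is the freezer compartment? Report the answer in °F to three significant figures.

For a Carnot refrigerator COP_R = T_C/(T_H − T_C), so T_C = COP·T_H/(1 + COP).
With T_H = 298.71 K, T_C = 5.59 × 298.71/6.590 = 253.38 K.
Converting, 253.38 K = -3.59°F.

-3.59 °F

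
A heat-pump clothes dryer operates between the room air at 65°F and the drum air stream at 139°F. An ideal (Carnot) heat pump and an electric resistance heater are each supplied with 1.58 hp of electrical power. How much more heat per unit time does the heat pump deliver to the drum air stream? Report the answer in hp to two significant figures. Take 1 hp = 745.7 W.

11 hp

In absolute terms T_C = 291.48 K and T_H = 332.59 K, so ΔT = 41.11 K.
COP_Carnot = T_H/ΔT = 332.59/41.11 = 8.090.
The heat pump delivers Q̇_H = COP × Ẇ = 12.78 hp; the resistance heater delivers Ẇ = 1.580 hp.
Extra = (COP − 1)·Ẇ = 11.20 hp.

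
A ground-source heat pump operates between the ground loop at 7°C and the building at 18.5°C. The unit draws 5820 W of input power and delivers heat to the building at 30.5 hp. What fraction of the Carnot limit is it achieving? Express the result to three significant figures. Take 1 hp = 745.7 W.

0.154

Converting, Q̇_H = 30.50 hp = 22740 W, so COP_actual = Q̇_H/Ẇ = 22740/5820 = 3.908.
In absolute terms T_C = 280.15 K and T_H = 291.65 K, so ΔT = 11.50 K.
COP_Carnot = T_H/ΔT = 291.65/11.50 = 25.36.
η_II = COP_actual/COP_Carnot = 3.908/25.36 = 0.1541.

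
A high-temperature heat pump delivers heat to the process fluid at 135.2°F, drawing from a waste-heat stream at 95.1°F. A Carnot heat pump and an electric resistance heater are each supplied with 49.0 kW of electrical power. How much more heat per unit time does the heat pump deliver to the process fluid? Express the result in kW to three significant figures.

678 kW

In absolute terms T_C = 308.21 K and T_H = 330.48 K, so ΔT = 22.28 K.
COP_Carnot = T_H/ΔT = 330.48/22.28 = 14.83.
The heat pump delivers Q̇_H = COP × Ẇ = 726.9 kW; the resistance heater delivers Ẇ = 49.00 kW.
Extra = (COP − 1)·Ẇ = 677.9 kW.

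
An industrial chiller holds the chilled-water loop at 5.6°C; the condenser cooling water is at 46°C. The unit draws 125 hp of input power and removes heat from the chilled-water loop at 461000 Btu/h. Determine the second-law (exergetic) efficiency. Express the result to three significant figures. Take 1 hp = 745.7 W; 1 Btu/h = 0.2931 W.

Converting, Q̇_C = 461000 Btu/h = 181.2 hp, so COP_actual = Q̇_C/Ẇ = 181.2/125.0 = 1.450.
In absolute terms T_C = 278.75 K and T_H = 319.15 K, so ΔT = 40.40 K.
COP_Carnot = T_C/ΔT = 278.75/40.40 = 6.900.
η_II = COP_actual/COP_Carnot = 1.450/6.900 = 0.2101.

0.210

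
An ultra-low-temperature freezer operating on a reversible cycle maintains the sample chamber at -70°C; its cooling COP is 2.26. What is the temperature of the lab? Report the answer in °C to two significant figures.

COP_R = T_C/(T_H − T_C) gives T_H − T_C = T_C/COP.
With T_C = 203.15 K, T_H = 203.15 × (1 + 1/2.26) = 293.04 K.
Converting, 293.04 K = 19.89°C.

20 °C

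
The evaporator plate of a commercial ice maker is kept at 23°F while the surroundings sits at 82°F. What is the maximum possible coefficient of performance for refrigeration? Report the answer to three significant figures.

8.18

In absolute terms T_C = 268.15 K and T_H = 300.93 K, so ΔT = 32.78 K.
For a reversible cycle, COP_Carnot = T_C/ΔT = 268.15/32.78 = 8.181.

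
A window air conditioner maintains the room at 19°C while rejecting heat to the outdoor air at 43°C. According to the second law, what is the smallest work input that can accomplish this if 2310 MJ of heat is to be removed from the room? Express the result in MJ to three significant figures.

In absolute terms T_C = 292.15 K and T_H = 316.15 K, so ΔT = 24.00 K.
The reversible limit is COP_R = T_C/ΔT = 12.17, so W_min = Q_C/COP = Q_C·ΔT/T_C.
W_min = 2310 × 24.00/292.15 = 189.8 MJ.

190 MJ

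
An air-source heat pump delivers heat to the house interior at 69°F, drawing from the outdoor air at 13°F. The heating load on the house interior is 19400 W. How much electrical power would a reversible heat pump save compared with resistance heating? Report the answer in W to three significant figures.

17300 W

In absolute terms T_C = 262.59 K and T_H = 293.71 K, so ΔT = 31.11 K.
COP_Carnot = T_H/ΔT = 293.71/31.11 = 9.441.
Resistance heating needs Ẇ_res = Q̇_H = 19400 W; the reversible heat pump needs only Ẇ_hp = Q̇_H/COP = 2055 W.
Saving = 19400 − 2055 = 17350 W.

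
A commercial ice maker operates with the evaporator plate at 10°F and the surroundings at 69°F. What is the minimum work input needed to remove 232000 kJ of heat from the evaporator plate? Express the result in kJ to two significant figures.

29000 kJ

In absolute terms T_C = 260.93 K and T_H = 293.71 K, so ΔT = 32.78 K.
The reversible limit is COP_R = T_C/ΔT = 7.961, so W_min = Q_C/COP = Q_C·ΔT/T_C.
W_min = 232000 × 32.78/260.93 = 29140 kJ.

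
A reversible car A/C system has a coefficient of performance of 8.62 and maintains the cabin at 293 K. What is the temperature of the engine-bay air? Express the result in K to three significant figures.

COP_R = T_C/(T_H − T_C) gives T_H − T_C = T_C/COP.
With T_C = 293.00 K, T_H = 293.00 × (1 + 1/8.62) = 326.99 K.

327 K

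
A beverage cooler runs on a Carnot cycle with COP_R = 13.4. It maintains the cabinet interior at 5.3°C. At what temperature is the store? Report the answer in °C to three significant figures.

COP_R = T_C/(T_H − T_C) gives T_H − T_C = T_C/COP.
With T_C = 278.45 K, T_H = 278.45 × (1 + 1/13.4) = 299.23 K.
Converting, 299.23 K = 26.08°C.

26.1 °C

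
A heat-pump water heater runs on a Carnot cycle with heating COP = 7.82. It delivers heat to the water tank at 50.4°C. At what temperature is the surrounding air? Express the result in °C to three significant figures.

COP_HP = T_H/(T_H − T_C) gives T_H − T_C = T_H/COP.
With T_H = 323.55 K, T_C = 323.55 × (1 − 1/7.82) = 282.18 K.
Converting, 282.18 K = 9.03°C.

9.03 °C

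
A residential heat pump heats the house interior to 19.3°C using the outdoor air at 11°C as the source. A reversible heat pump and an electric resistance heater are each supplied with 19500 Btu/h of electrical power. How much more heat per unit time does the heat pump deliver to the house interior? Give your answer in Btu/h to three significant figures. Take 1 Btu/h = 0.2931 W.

In absolute terms T_C = 284.15 K and T_H = 292.45 K, so ΔT = 8.300 K.
COP_Carnot = T_H/ΔT = 292.45/8.300 = 35.23.
The heat pump delivers Q̇_H = COP × Ẇ = 687100 Btu/h; the resistance heater delivers Ẇ = 19500 Btu/h.
Extra = (COP − 1)·Ẇ = 667600 Btu/h.

668000 Btu/h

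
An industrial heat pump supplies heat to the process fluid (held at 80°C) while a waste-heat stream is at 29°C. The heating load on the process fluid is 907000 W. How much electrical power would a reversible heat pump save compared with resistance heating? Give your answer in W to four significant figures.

776000 W

In absolute terms T_C = 302.15 K and T_H = 353.15 K, so ΔT = 51.00 K.
COP_Carnot = T_H/ΔT = 353.15/51.00 = 6.925.
Resistance heating needs Ẇ_res = Q̇_H = 907000 W; the reversible heat pump needs only Ẇ_hp = Q̇_H/COP = 131000 W.
Saving = 907000 − 131000 = 776000 W.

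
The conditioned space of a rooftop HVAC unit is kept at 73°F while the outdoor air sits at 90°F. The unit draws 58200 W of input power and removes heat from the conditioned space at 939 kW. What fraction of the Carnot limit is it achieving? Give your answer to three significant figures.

Converting, Q̇_C = 939.0 kW = 939000 W, so COP_actual = Q̇_C/Ẇ = 939000/58200 = 16.13.
In absolute terms T_C = 295.93 K and T_H = 305.37 K, so ΔT = 9.444 K.
COP_Carnot = T_C/ΔT = 295.93/9.444 = 31.33.
η_II = COP_actual/COP_Carnot = 16.13/31.33 = 0.5149.

0.515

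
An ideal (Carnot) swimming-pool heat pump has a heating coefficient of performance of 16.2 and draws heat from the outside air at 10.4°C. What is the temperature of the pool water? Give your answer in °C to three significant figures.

COP_HP = T_H/(T_H − T_C) rearranges to T_H = COP·T_C/(COP − 1).
With T_C = 283.55 K, T_H = 16.2 × 283.55/15.20 = 302.20 K.
Converting, 302.20 K = 29.05°C.

29.1 °C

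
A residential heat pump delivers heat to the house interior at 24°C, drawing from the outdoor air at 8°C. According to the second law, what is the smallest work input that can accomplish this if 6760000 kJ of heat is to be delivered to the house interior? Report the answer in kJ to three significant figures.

364000 kJ

In absolute terms T_C = 281.15 K and T_H = 297.15 K, so ΔT = 16.00 K.
The reversible limit is COP_HP = T_H/ΔT = 18.57, so W_min = Q_H/COP = Q_H·ΔT/T_H.
W_min = 6760000 × 16.00/297.15 = 364000 kJ.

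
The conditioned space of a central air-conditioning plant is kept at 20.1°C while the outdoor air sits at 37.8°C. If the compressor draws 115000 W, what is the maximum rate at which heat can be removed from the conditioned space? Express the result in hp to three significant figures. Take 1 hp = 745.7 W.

In absolute terms T_C = 293.25 K and T_H = 310.95 K, so ΔT = 17.70 K.
COP_Carnot = T_C/ΔT = 293.25/17.70 = 16.57.
Q̇_max = COP_Carnot × Ẇ = 16.57 × 115000 W = 1905000 W = 2555 hp.

2560 hp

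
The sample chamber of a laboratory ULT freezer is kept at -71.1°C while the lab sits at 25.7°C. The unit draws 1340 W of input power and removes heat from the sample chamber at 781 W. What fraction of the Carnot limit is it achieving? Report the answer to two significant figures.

0.28

COP_actual = Q̇_C/Ẇ = 781.0/1340 = 0.5828.
In absolute terms T_C = 202.05 K and T_H = 298.85 K, so ΔT = 96.80 K.
COP_Carnot = T_C/ΔT = 202.05/96.80 = 2.087.
η_II = COP_actual/COP_Carnot = 0.5828/2.087 = 0.2792.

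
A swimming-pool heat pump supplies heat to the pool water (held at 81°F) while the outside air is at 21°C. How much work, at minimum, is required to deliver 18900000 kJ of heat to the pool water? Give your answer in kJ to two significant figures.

390000 kJ

In absolute terms T_C = 294.15 K and T_H = 300.37 K, so ΔT = 6.222 K.
The reversible limit is COP_HP = T_H/ΔT = 48.27, so W_min = Q_H/COP = Q_H·ΔT/T_H.
W_min = 18900000 × 6.222/300.37 = 391500 kJ.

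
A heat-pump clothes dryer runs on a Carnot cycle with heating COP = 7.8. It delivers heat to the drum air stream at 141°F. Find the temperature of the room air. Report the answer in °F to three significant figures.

64.0 °F

COP_HP = T_H/(T_H − T_C) gives T_H − T_C = T_H/COP.
With T_H = 333.71 K, T_C = 333.71 × (1 − 1/7.8) = 290.92 K.
Converting, 290.92 K = 63.99°F.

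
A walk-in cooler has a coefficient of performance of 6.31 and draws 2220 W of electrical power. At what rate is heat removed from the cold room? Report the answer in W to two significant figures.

Q̇_C = COP × Ẇ = 6.31 × 2220 = 14010 W.

14000 W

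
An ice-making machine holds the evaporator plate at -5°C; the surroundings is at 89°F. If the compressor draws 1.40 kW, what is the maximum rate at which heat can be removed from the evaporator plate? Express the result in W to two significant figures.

In absolute terms T_C = 268.15 K and T_H = 304.82 K, so ΔT = 36.67 K.
COP_Carnot = T_C/ΔT = 268.15/36.67 = 7.313.
Q̇_max = COP_Carnot × Ẇ = 7.313 × 1.400 kW = 10.24 kW = 10240 W.

10000 W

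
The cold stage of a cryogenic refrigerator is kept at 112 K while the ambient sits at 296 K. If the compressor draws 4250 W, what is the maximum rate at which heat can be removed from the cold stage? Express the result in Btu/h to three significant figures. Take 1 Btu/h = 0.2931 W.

The reservoir spacing is ΔT = 296 − 112 = 184.0 K.
COP_Carnot = T_C/ΔT = 112.00/184.0 = 0.6087.
Q̇_max = COP_Carnot × Ẇ = 0.6087 × 4250 W = 2587 W = 8826 Btu/h.

8830 Btu/h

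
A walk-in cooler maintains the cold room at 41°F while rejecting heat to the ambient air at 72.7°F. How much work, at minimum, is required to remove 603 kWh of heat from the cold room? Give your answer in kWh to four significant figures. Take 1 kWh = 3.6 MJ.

38.18 kWh

In absolute terms T_C = 278.15 K and T_H = 295.76 K, so ΔT = 17.61 K.
The reversible limit is COP_R = T_C/ΔT = 15.79, so W_min = Q_C/COP = Q_C·ΔT/T_C.
W_min = 603.0 × 17.61/278.15 = 38.18 kWh.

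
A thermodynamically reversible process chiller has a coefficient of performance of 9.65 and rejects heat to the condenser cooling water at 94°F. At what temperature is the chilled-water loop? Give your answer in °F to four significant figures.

For a Carnot refrigerator COP_R = T_C/(T_H − T_C), so T_C = COP·T_H/(1 + COP).
With T_H = 307.59 K, T_C = 9.65 × 307.59/10.65 = 278.71 K.
Converting, 278.71 K = 42.01°F.

42.01 °F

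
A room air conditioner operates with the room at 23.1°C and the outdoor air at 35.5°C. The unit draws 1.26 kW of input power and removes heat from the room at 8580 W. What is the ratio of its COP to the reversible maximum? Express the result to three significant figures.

0.285

Converting, Q̇_C = 8580 W = 8.580 kW, so COP_actual = Q̇_C/Ẇ = 8.580/1.260 = 6.810.
In absolute terms T_C = 296.25 K and T_H = 308.65 K, so ΔT = 12.40 K.
COP_Carnot = T_C/ΔT = 296.25/12.40 = 23.89.
η_II = COP_actual/COP_Carnot = 6.810/23.89 = 0.2850.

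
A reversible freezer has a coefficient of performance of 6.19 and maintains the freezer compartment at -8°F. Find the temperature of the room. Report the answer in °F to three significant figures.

65.0 °F

COP_R = T_C/(T_H − T_C) gives T_H − T_C = T_C/COP.
With T_C = 250.93 K, T_H = 250.93 × (1 + 1/6.19) = 291.47 K.
Converting, 291.47 K = 64.97°F.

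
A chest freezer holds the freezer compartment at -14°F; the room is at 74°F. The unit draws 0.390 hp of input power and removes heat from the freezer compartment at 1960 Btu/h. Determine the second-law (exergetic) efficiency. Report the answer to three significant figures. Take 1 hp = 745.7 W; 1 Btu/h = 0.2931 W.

0.390

Converting, Q̇_C = 1960 Btu/h = 0.7704 hp, so COP_actual = Q̇_C/Ẇ = 0.7704/0.3900 = 1.975.
In absolute terms T_C = 247.59 K and T_H = 296.48 K, so ΔT = 48.89 K.
COP_Carnot = T_C/ΔT = 247.59/48.89 = 5.064.
η_II = COP_actual/COP_Carnot = 1.975/5.064 = 0.3900.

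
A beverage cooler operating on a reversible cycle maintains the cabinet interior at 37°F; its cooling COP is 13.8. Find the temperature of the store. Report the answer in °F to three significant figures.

COP_R = T_C/(T_H − T_C) gives T_H − T_C = T_C/COP.
With T_C = 275.93 K, T_H = 275.93 × (1 + 1/13.8) = 295.92 K.
Converting, 295.92 K = 72.99°F.

73.0 °F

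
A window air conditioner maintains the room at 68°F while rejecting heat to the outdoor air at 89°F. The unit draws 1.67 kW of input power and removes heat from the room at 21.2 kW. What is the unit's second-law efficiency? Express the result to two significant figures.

COP_actual = Q̇_C/Ẇ = 21.20/1.670 = 12.69.
In absolute terms T_C = 293.15 K and T_H = 304.82 K, so ΔT = 11.67 K.
COP_Carnot = T_C/ΔT = 293.15/11.67 = 25.13.
η_II = COP_actual/COP_Carnot = 12.69/25.13 = 0.5052.

0.51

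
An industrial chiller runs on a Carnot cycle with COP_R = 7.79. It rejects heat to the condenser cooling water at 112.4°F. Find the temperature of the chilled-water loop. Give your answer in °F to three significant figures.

For a Carnot refrigerator COP_R = T_C/(T_H − T_C), so T_C = COP·T_H/(1 + COP).
With T_H = 317.82 K, T_C = 7.79 × 317.82/8.790 = 281.66 K.
Converting, 281.66 K = 47.32°F.

47.3 °F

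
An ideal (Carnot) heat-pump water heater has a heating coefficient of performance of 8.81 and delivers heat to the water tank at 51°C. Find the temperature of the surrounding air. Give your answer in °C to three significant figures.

14.2 °C

COP_HP = T_H/(T_H − T_C) gives T_H − T_C = T_H/COP.
With T_H = 324.15 K, T_C = 324.15 × (1 − 1/8.81) = 287.36 K.
Converting, 287.36 K = 14.21°C.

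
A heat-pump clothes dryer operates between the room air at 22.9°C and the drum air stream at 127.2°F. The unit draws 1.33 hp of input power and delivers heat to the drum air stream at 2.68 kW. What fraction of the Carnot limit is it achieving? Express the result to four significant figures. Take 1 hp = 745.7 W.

0.2485

Converting, Q̇_H = 2.680 kW = 3.594 hp, so COP_actual = Q̇_H/Ẇ = 3.594/1.330 = 2.702.
In absolute terms T_C = 296.05 K and T_H = 326.04 K, so ΔT = 29.99 K.
COP_Carnot = T_H/ΔT = 326.04/29.99 = 10.87.
η_II = COP_actual/COP_Carnot = 2.702/10.87 = 0.2485.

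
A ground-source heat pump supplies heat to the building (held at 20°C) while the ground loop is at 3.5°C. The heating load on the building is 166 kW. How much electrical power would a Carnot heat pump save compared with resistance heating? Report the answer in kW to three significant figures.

157 kW

In absolute terms T_C = 276.65 K and T_H = 293.15 K, so ΔT = 16.50 K.
COP_Carnot = T_H/ΔT = 293.15/16.50 = 17.77.
Resistance heating needs Ẇ_res = Q̇_H = 166.0 kW; the reversible heat pump needs only Ẇ_hp = Q̇_H/COP = 9.343 kW.
Saving = 166.0 − 9.343 = 156.7 kW.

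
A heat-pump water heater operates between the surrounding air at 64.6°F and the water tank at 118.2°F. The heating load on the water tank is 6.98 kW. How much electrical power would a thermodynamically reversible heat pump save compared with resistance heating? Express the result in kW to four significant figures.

6.333 kW

In absolute terms T_C = 291.26 K and T_H = 321.04 K, so ΔT = 29.78 K.
COP_Carnot = T_H/ΔT = 321.04/29.78 = 10.78.
Resistance heating needs Ẇ_res = Q̇_H = 6.980 kW; the reversible heat pump needs only Ẇ_hp = Q̇_H/COP = 0.6474 kW.
Saving = 6.980 − 0.6474 = 6.333 kW.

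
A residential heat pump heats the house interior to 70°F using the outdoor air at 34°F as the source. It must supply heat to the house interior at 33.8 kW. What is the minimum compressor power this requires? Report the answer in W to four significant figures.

2297 W

In absolute terms T_C = 274.26 K and T_H = 294.26 K, so ΔT = 20.00 K.
COP_Carnot = T_H/ΔT = 294.26/20.00 = 14.71.
Ẇ_min = Q̇/COP_Carnot = 33.80/14.71 = 2.297 kW = 2297 W.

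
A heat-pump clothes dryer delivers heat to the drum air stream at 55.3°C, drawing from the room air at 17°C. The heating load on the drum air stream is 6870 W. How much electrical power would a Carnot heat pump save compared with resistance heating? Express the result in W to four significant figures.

6069 W

In absolute terms T_C = 290.15 K and T_H = 328.45 K, so ΔT = 38.30 K.
COP_Carnot = T_H/ΔT = 328.45/38.30 = 8.576.
Resistance heating needs Ẇ_res = Q̇_H = 6870 W; the reversible heat pump needs only Ẇ_hp = Q̇_H/COP = 801.1 W.
Saving = 6870 − 801.1 = 6069 W.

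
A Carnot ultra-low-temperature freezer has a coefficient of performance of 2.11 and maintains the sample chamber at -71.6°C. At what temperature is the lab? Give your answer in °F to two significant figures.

COP_R = T_C/(T_H − T_C) gives T_H − T_C = T_C/COP.
With T_C = 201.55 K, T_H = 201.55 × (1 + 1/2.11) = 297.07 K.
Converting, 297.07 K = 75.06°F.

75 °F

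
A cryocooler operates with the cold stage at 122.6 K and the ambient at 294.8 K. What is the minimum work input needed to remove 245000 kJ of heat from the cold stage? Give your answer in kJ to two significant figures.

The reservoir spacing is ΔT = 294.8 − 122.6 = 172.2 K.
The reversible limit is COP_R = T_C/ΔT = 0.7120, so W_min = Q_C/COP = Q_C·ΔT/T_C.
W_min = 245000 × 172.2/122.60 = 344100 kJ.

340000 kJ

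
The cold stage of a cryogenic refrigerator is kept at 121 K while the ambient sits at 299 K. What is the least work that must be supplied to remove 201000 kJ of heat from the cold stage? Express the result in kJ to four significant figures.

295700 kJ

The reservoir spacing is ΔT = 299 − 121 = 178.0 K.
The reversible limit is COP_R = T_C/ΔT = 0.6798, so W_min = Q_C/COP = Q_C·ΔT/T_C.
W_min = 201000 × 178.0/121.00 = 295700 kJ.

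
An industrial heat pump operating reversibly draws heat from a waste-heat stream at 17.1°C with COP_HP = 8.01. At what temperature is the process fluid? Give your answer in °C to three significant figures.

58.5 °C

COP_HP = T_H/(T_H − T_C) rearranges to T_H = COP·T_C/(COP − 1).
With T_C = 290.25 K, T_H = 8.01 × 290.25/7.010 = 331.66 K.
Converting, 331.66 K = 58.51°C.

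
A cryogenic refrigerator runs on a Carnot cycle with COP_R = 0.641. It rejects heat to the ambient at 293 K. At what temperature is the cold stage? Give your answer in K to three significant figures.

For a Carnot refrigerator COP_R = T_C/(T_H − T_C), so T_C = COP·T_H/(1 + COP).
With T_H = 293.00 K, T_C = 0.641 × 293.00/1.641 = 114.45 K.

114 K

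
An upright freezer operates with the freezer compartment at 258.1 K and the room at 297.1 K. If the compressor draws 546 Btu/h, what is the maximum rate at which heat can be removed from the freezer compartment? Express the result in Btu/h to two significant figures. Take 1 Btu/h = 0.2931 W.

The reservoir spacing is ΔT = 297.1 − 258.1 = 39.00 K.
COP_Carnot = T_C/ΔT = 258.10/39.00 = 6.618.
Q̇_max = COP_Carnot × Ẇ = 6.618 × 546.0 Btu/h = 3613 Btu/h.

3600 Btu/h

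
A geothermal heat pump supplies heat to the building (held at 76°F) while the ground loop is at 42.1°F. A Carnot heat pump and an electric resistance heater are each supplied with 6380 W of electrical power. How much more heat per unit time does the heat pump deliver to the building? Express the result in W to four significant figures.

In absolute terms T_C = 278.76 K and T_H = 297.59 K, so ΔT = 18.83 K.
COP_Carnot = T_H/ΔT = 297.59/18.83 = 15.80.
The heat pump delivers Q̇_H = COP × Ẇ = 100800 W; the resistance heater delivers Ẇ = 6380 W.
Extra = (COP − 1)·Ẇ = 94430 W.

94430 W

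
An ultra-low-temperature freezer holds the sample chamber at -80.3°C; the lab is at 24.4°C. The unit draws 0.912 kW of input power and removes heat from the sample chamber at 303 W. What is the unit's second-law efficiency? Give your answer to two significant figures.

0.18

Converting, Q̇_C = 303.0 W = 0.3030 kW, so COP_actual = Q̇_C/Ẇ = 0.3030/0.9120 = 0.3322.
In absolute terms T_C = 192.85 K and T_H = 297.55 K, so ΔT = 104.7 K.
COP_Carnot = T_C/ΔT = 192.85/104.7 = 1.842.
η_II = COP_actual/COP_Carnot = 0.3322/1.842 = 0.1804.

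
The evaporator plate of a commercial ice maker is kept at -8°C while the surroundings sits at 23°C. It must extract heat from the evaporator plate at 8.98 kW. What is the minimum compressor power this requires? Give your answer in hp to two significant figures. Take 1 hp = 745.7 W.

In absolute terms T_C = 265.15 K and T_H = 296.15 K, so ΔT = 31.00 K.
COP_Carnot = T_C/ΔT = 265.15/31.00 = 8.553.
Ẇ_min = Q̇/COP_Carnot = 8.980/8.553 = 1.050 kW = 1.408 hp.

1.4 hp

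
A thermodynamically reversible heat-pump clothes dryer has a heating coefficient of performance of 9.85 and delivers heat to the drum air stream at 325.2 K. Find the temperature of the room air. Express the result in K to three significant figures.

COP_HP = T_H/(T_H − T_C) gives T_H − T_C = T_H/COP.
With T_H = 325.20 K, T_C = 325.20 × (1 − 1/9.85) = 292.18 K.

292 K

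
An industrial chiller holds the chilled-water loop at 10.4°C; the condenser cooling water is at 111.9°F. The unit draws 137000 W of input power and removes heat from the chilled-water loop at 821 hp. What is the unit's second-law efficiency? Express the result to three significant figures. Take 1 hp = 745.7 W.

0.536

Converting, Q̇_C = 821.0 hp = 612200 W, so COP_actual = Q̇_C/Ẇ = 612200/137000 = 4.469.
In absolute terms T_C = 283.55 K and T_H = 317.54 K, so ΔT = 33.99 K.
COP_Carnot = T_C/ΔT = 283.55/33.99 = 8.342.
η_II = COP_actual/COP_Carnot = 4.469/8.342 = 0.5357.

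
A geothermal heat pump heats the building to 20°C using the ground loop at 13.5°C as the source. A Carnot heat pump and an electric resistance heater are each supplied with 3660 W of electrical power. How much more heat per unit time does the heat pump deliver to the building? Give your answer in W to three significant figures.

161000 W

In absolute terms T_C = 286.65 K and T_H = 293.15 K, so ΔT = 6.500 K.
COP_Carnot = T_H/ΔT = 293.15/6.500 = 45.10.
The heat pump delivers Q̇_H = COP × Ẇ = 165100 W; the resistance heater delivers Ẇ = 3660 W.
Extra = (COP − 1)·Ẇ = 161400 W.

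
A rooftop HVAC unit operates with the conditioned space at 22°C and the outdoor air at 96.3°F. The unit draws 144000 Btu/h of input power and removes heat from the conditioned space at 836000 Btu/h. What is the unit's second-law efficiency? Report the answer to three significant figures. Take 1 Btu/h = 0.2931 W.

0.270

COP_actual = Q̇_C/Ẇ = 836000/144000 = 5.806.
In absolute terms T_C = 295.15 K and T_H = 308.87 K, so ΔT = 13.72 K.
COP_Carnot = T_C/ΔT = 295.15/13.72 = 21.51.
η_II = COP_actual/COP_Carnot = 5.806/21.51 = 0.2699.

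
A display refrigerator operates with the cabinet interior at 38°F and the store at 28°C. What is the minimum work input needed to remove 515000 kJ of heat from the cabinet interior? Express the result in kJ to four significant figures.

In absolute terms T_C = 276.48 K and T_H = 301.15 K, so ΔT = 24.67 K.
The reversible limit is COP_R = T_C/ΔT = 11.21, so W_min = Q_C/COP = Q_C·ΔT/T_C.
W_min = 515000 × 24.67/276.48 = 45950 kJ.

45950 kJ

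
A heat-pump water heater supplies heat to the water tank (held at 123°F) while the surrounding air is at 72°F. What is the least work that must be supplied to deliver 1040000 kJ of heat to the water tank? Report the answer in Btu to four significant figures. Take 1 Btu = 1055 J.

86280 Btu

In absolute terms T_C = 295.37 K and T_H = 323.71 K, so ΔT = 28.33 K.
The reversible limit is COP_HP = T_H/ΔT = 11.42, so W_min = Q_H/COP = Q_H·ΔT/T_H.
W_min = 1040000 × 28.33/323.71 = 91030 kJ = 86280 Btu.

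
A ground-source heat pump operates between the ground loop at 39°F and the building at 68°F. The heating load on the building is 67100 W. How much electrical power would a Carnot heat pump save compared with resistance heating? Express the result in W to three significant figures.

63400 W

In absolute terms T_C = 277.04 K and T_H = 293.15 K, so ΔT = 16.11 K.
COP_Carnot = T_H/ΔT = 293.15/16.11 = 18.20.
Resistance heating needs Ẇ_res = Q̇_H = 67100 W; the reversible heat pump needs only Ẇ_hp = Q̇_H/COP = 3688 W.
Saving = 67100 − 3688 = 63410 W.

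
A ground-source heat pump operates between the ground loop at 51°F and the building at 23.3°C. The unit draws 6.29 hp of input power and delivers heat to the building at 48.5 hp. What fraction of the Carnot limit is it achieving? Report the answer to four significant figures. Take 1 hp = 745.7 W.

0.3315

COP_actual = Q̇_H/Ẇ = 48.50/6.290 = 7.711.
In absolute terms T_C = 283.71 K and T_H = 296.45 K, so ΔT = 12.74 K.
COP_Carnot = T_H/ΔT = 296.45/12.74 = 23.26.
η_II = COP_actual/COP_Carnot = 7.711/23.26 = 0.3315.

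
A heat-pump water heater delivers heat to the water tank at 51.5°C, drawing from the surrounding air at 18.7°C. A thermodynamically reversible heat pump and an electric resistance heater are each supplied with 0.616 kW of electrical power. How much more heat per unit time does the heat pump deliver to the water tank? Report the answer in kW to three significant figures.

5.48 kW

In absolute terms T_C = 291.85 K and T_H = 324.65 K, so ΔT = 32.80 K.
COP_Carnot = T_H/ΔT = 324.65/32.80 = 9.898.
The heat pump delivers Q̇_H = COP × Ẇ = 6.097 kW; the resistance heater delivers Ẇ = 0.6160 kW.
Extra = (COP − 1)·Ẇ = 5.481 kW.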